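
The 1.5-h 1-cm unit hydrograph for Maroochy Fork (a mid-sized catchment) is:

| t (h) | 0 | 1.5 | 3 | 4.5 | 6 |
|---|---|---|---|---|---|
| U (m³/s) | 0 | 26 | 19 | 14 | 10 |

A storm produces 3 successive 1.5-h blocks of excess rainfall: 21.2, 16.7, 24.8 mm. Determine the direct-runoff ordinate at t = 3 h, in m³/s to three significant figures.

Q ≈ 83.7 m³/s

By discrete convolution, Q_j = Σ (P_i / 10 mm) · U_{j−i}.
At t = 3 h (j=2): Q = (21.2/10)·19 + (16.7/10)·26 + (24.8/10)·0 = 83.7 m³/s.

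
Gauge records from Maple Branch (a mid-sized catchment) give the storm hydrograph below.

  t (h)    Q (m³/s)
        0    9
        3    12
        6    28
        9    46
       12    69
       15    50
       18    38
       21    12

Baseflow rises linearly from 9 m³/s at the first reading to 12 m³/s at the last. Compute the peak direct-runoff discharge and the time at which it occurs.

Subtracting baseflow gives direct-runoff ordinates: 0.00, 2.57, 18.14, 35.71, 58.29, 38.86, 26.43, 0.00 m³/s.
The maximum is 58.29 m³/s, occurring at the reading for t = 12 h.

Q_p = 58.29 m³/s at t = 12 h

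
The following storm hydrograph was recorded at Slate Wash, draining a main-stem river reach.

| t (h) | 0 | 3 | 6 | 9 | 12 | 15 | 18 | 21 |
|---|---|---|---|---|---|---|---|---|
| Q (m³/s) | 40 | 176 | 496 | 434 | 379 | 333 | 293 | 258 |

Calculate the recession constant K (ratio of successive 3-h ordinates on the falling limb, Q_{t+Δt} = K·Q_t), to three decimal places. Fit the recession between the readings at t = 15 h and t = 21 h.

Using the recession-limb readings at t = 15 h and t = 21 h: Q falls from 333 to 258 m³/s over 2 intervals.
K = (Q₂/Q₁)^(1/2) = (258/333)^(1/2) = 0.880.

K ≈ 0.880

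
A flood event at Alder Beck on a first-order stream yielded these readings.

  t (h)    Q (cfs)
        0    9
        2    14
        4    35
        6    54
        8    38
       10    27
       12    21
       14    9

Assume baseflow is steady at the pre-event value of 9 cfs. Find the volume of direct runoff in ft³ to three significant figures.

V ≈ 9.72 × 10^5 ft³

Direct-runoff ordinates (Q − Q_b): 0.0, 5.0, 26.0, 45.0, 29.0, 18.0, 12.0, 0.0 cfs.
ΣQ_DR = 135.0 cfs.
With Δt = 2 h = 7200 s, V = ΣQ_DR · Δt = 135.0 × 7200 = 9.72 × 10^5 ft³.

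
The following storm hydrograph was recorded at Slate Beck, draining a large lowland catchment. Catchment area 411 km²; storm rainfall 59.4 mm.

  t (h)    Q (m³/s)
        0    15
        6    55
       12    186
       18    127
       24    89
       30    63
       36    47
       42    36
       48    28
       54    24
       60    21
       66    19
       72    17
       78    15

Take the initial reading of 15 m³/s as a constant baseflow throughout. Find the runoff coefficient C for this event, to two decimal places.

C ≈ 0.47

ΣQ_DR = 532.0 m³/s; V = ΣQ_DR·Δt = 1.149 × 10^7 m³.
Runoff depth d = V / A = 27.96 mm.
C = d / P = 27.96 / 59.4 = 0.47.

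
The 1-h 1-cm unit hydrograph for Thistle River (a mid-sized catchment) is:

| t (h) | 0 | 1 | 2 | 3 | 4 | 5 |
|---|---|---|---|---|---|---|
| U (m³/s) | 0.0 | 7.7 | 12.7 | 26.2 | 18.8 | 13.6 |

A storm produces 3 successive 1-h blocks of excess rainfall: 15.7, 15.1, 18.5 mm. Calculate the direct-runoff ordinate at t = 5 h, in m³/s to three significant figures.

By discrete convolution, Q_j = Σ (P_i / 10 mm) · U_{j−i}.
At t = 5 h (j=5): Q = (15.7/10)·13.6 + (15.1/10)·18.8 + (18.5/10)·26.2 = 98.2 m³/s.

Q ≈ 98.2 m³/s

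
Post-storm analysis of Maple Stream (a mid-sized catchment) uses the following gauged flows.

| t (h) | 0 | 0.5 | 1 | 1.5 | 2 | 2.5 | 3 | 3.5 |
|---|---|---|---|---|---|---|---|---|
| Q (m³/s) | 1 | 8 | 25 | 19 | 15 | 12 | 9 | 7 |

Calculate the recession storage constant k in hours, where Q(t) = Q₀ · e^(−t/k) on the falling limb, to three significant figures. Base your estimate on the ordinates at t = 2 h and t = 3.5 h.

On the falling limb, Q drops from 15 to 7 m³/s between t = 2 h and t = 3.5 h (Δt = 1.5 h).
k = −Δt / ln(Q₂/Q₁) = −1.5 / ln(7/15) = 1.97 h.

k ≈ 1.97 h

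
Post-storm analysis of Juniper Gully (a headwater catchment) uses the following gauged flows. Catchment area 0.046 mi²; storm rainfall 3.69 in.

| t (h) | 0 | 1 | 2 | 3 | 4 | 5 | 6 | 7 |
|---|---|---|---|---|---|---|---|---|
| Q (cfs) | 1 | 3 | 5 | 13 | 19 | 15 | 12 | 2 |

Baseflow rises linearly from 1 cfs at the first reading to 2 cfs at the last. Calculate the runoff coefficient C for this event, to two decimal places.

C ≈ 0.53

ΣQ_DR = 58.00 cfs; V = ΣQ_DR·Δt = 2.088 × 10^5 ft³.
Runoff depth d = V / A = 1.954 in.
C = d / P = 1.954 / 3.69 = 0.53.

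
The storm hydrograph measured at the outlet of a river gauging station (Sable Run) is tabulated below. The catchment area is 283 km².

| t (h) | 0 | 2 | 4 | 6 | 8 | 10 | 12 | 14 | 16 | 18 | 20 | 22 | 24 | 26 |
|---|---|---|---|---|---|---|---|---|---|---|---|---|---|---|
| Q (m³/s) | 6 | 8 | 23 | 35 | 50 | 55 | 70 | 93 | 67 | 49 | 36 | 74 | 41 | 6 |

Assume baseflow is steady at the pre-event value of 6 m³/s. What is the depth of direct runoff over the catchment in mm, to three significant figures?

d ≈ 13.5 mm

Direct runoff: 0.0, 2.0, 17.0, 29.0, 44.0, 49.0, 64.0, 87.0, 61.0, 43.0, 30.0, 68.0, 35.0, 0.0 m³/s; ΣQ_DR = 529.0 m³/s.
V = ΣQ_DR · Δt = 529.0 × 7200 s = 3.809 × 10^6 m³.
Over A = 283 km², depth = V / A = 13.5 mm.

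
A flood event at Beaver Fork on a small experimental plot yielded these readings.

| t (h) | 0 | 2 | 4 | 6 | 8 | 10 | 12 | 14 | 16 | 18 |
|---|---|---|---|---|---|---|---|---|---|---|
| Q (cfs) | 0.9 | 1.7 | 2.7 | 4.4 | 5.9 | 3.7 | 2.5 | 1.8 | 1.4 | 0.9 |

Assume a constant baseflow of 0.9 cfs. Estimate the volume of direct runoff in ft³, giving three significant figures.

Direct-runoff ordinates (Q − Q_b): 0.0, 0.8, 1.8, 3.5, 5.0, 2.8, 1.6, 0.9, 0.5, 0.0 cfs.
ΣQ_DR = 16.90 cfs.
With Δt = 2 h = 7200 s, V = ΣQ_DR · Δt = 16.90 × 7200 = 1.22 × 10^5 ft³.

V ≈ 1.22 × 10^5 ft³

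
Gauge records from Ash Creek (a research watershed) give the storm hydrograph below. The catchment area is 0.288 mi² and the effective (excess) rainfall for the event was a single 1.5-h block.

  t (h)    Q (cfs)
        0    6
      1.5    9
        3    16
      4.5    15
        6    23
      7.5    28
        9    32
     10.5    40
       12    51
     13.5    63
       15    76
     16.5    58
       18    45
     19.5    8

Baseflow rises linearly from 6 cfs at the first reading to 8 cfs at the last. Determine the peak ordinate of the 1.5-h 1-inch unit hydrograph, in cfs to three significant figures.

Direct runoff: 0.00, 2.85, 9.69, 8.54, 16.38, 21.23, 25.08, 32.92, 43.77, 55.62, 68.46, 50.31, 37.15, 0.00 cfs; ΣQ_DR = 372.0 cfs, peak = 68.46 cfs.
Runoff depth d = ΣQ_DR·Δt / A = 372.0 × 5400 / (0.288 mi²) = 3.002 in.
The 1-inch UH is the DRH scaled by (1 in)/d, so U_p = 68.46 × 1/3.002 = 22.8 cfs.

U_p ≈ 22.8 cfs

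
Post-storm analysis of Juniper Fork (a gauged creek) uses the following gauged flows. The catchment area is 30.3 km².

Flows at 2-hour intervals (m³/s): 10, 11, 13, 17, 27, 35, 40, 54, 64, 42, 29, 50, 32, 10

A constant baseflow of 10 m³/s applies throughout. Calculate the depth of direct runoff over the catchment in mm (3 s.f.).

Direct runoff: 0.0, 1.0, 3.0, 7.0, 17.0, 25.0, 30.0, 44.0, 54.0, 32.0, 19.0, 40.0, 22.0, 0.0 m³/s; ΣQ_DR = 294.0 m³/s.
V = ΣQ_DR · Δt = 294.0 × 7200 s = 2.117 × 10^6 m³.
Over A = 30.3 km², depth = V / A = 69.9 mm.

d ≈ 69.9 mm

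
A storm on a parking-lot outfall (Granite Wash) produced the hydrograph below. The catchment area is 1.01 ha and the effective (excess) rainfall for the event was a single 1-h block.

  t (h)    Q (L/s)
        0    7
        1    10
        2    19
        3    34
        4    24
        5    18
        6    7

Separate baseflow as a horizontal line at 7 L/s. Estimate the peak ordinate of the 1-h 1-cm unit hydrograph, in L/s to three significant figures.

U_p ≈ 10.8 L/s

Direct runoff: 0.0, 3.0, 12.0, 27.0, 17.0, 11.0, 0.0 L/s; ΣQ_DR = 70.00 L/s, peak = 27.0 L/s.
Runoff depth d = ΣQ_DR·Δt / A = 70.00 × 3600 / (1.01 ha) = 24.95 mm.
The 1-cm UH is the DRH scaled by (10 mm)/d, so U_p = 27.0 × 10/24.95 = 10.8 L/s.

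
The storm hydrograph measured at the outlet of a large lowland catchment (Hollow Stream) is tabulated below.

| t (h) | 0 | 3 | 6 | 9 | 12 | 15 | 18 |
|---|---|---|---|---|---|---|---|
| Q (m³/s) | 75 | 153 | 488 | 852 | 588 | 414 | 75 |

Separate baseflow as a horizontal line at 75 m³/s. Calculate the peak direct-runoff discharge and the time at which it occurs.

Q_p = 777.0 m³/s at t = 9 h

Subtracting baseflow gives direct-runoff ordinates: 0.0, 78.0, 413.0, 777.0, 513.0, 339.0, 0.0 m³/s.
The maximum is 777.0 m³/s, occurring at the reading for t = 9 h.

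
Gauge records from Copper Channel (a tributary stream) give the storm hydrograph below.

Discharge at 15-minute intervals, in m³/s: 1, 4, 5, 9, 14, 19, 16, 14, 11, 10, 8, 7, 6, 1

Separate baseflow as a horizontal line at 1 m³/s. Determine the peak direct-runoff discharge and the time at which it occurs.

Q_p = 18.0 m³/s at t = 1.25 h

Subtracting baseflow gives direct-runoff ordinates: 0.0, 3.0, 4.0, 8.0, 13.0, 18.0, 15.0, 13.0, 10.0, 9.0, 7.0, 6.0, 5.0, 0.0 m³/s.
The maximum is 18.0 m³/s, occurring at the reading for t = 1.25 h.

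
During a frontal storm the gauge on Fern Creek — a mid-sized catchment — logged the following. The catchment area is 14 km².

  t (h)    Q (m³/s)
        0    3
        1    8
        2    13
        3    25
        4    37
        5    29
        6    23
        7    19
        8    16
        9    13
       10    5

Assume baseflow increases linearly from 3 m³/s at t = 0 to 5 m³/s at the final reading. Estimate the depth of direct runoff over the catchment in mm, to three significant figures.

d ≈ 37.8 mm

Direct runoff: 0.00, 4.80, 9.60, 21.40, 33.20, 25.00, 18.80, 14.60, 11.40, 8.20, 0.00 m³/s; ΣQ_DR = 147.0 m³/s.
V = ΣQ_DR · Δt = 147.0 × 3600 s = 5.292 × 10^5 m³.
Over A = 14 km², depth = V / A = 37.8 mm.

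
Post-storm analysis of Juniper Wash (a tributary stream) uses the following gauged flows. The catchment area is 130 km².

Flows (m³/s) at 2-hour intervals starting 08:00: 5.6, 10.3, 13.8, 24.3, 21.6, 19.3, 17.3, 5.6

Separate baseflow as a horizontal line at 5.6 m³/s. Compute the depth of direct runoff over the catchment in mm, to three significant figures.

d ≈ 4.04 mm

Direct runoff: 0.0, 4.7, 8.2, 18.7, 16.0, 13.7, 11.7, 0.0 m³/s; ΣQ_DR = 73.00 m³/s.
V = ΣQ_DR · Δt = 73.00 × 7200 s = 5.256 × 10^5 m³.
Over A = 130 km², depth = V / A = 4.04 mm.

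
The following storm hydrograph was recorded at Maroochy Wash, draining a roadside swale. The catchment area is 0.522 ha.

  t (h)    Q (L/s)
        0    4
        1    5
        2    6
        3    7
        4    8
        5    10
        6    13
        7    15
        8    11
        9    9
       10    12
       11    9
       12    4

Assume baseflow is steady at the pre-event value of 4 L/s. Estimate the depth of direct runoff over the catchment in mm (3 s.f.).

d ≈ 42.1 mm

Direct runoff: 0.0, 1.0, 2.0, 3.0, 4.0, 6.0, 9.0, 11.0, 7.0, 5.0, 8.0, 5.0, 0.0 L/s; ΣQ_DR = 61.00 L/s.
V = ΣQ_DR · Δt = 61.00 × 3600 s = 2.196 × 10^5 L.
Over A = 0.522 ha, depth = V / A = 42.1 mm.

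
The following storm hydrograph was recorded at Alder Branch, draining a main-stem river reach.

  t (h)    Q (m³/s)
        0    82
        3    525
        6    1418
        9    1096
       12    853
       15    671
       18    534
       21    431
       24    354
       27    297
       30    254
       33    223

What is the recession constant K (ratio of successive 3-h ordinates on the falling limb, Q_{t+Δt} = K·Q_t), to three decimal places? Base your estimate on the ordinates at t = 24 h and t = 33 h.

K ≈ 0.857

Using the recession-limb readings at t = 24 h and t = 33 h: Q falls from 354 to 223 m³/s over 3 intervals.
K = (Q₂/Q₁)^(1/3) = (223/354)^(1/3) = 0.857.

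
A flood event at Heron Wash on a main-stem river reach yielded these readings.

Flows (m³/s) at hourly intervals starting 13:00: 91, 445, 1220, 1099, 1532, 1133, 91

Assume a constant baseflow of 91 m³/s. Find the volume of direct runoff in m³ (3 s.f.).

V ≈ 1.79 × 10^7 m³

Direct-runoff ordinates (Q − Q_b): 0.0, 354.0, 1129.0, 1008.0, 1441.0, 1042.0, 0.0 m³/s.
ΣQ_DR = 4974 m³/s.
With Δt = 1 h = 3600 s, V = ΣQ_DR · Δt = 4974 × 3600 = 1.79 × 10^7 m³.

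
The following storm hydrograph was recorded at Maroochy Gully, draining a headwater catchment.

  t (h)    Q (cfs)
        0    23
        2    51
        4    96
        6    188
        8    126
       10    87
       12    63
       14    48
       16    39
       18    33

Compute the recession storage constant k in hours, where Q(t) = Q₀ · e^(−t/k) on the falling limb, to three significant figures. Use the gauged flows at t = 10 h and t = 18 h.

k ≈ 8.25 h

On the falling limb, Q drops from 87 to 33 cfs between t = 10 h and t = 18 h (Δt = 8 h).
k = −Δt / ln(Q₂/Q₁) = −8 / ln(33/87) = 8.25 h.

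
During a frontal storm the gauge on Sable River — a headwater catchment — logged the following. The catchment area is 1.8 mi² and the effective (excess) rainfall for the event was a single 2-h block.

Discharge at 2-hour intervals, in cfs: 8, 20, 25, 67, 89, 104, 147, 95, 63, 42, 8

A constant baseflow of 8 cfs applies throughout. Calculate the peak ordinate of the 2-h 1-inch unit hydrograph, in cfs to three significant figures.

U_p ≈ 139 cfs

Direct runoff: 0.0, 12.0, 17.0, 59.0, 81.0, 96.0, 139.0, 87.0, 55.0, 34.0, 0.0 cfs; ΣQ_DR = 580.0 cfs, peak = 139.0 cfs.
Runoff depth d = ΣQ_DR·Δt / A = 580.0 × 7200 / (1.8 mi²) = 0.9986 in.
The 1-inch UH is the DRH scaled by (1 in)/d, so U_p = 139.0 × 1/0.9986 = 139 cfs.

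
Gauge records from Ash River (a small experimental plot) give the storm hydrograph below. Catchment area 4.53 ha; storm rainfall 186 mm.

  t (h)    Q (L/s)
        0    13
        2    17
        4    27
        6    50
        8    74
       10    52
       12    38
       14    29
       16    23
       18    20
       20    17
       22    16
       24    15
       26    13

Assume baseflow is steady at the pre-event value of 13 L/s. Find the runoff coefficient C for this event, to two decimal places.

C ≈ 0.19

ΣQ_DR = 222.0 L/s; V = ΣQ_DR·Δt = 1.598 × 10^6 L.
Runoff depth d = V / A = 35.28 mm.
C = d / P = 35.28 / 186 = 0.19.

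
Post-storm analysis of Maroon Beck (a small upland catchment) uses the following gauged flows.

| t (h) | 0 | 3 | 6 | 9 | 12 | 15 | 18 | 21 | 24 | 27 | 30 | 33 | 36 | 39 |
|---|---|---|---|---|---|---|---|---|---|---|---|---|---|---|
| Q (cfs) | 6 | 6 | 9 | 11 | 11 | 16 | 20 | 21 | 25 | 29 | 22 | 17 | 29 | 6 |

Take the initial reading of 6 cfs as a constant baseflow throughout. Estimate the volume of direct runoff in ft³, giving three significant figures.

V ≈ 1.56 × 10^6 ft³

Direct-runoff ordinates (Q − Q_b): 0.0, 0.0, 3.0, 5.0, 5.0, 10.0, 14.0, 15.0, 19.0, 23.0, 16.0, 11.0, 23.0, 0.0 cfs.
ΣQ_DR = 144.0 cfs.
With Δt = 3 h = 10800 s, V = ΣQ_DR · Δt = 144.0 × 10800 = 1.56 × 10^6 ft³.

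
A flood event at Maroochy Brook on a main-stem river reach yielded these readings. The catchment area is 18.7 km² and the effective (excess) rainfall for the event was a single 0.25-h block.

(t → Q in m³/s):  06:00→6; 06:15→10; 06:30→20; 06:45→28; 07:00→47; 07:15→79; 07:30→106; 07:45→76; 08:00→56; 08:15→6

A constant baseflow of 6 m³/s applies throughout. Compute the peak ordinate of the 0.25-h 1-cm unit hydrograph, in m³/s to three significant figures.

U_p ≈ 55.6 m³/s

Direct runoff: 0.0, 4.0, 14.0, 22.0, 41.0, 73.0, 100.0, 70.0, 50.0, 0.0 m³/s; ΣQ_DR = 374.0 m³/s, peak = 100.0 m³/s.
Runoff depth d = ΣQ_DR·Δt / A = 374.0 × 900 / (18.7 km²) = 18.00 mm.
The 1-cm UH is the DRH scaled by (10 mm)/d, so U_p = 100.0 × 10/18.00 = 55.6 m³/s.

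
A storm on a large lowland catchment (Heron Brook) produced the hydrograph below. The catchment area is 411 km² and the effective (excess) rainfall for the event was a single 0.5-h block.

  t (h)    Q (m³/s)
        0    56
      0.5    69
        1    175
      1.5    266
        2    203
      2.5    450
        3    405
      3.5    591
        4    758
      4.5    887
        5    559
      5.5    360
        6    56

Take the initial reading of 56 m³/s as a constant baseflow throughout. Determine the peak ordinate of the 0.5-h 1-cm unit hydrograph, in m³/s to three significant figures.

U_p ≈ 462 m³/s

Direct runoff: 0.0, 13.0, 119.0, 210.0, 147.0, 394.0, 349.0, 535.0, 702.0, 831.0, 503.0, 304.0, 0.0 m³/s; ΣQ_DR = 4107 m³/s, peak = 831.0 m³/s.
Runoff depth d = ΣQ_DR·Δt / A = 4107 × 1800 / (411 km²) = 17.99 mm.
The 1-cm UH is the DRH scaled by (10 mm)/d, so U_p = 831.0 × 10/17.99 = 462 m³/s.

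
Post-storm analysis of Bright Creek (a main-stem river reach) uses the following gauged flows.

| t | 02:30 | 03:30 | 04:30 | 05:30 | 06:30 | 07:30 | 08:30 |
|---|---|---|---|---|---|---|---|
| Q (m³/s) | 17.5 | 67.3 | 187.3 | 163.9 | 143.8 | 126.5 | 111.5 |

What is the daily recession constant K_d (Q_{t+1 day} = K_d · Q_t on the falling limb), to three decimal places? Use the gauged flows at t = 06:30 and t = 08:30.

Between t = 06:30 and t = 08:30 the flow falls from 143.8 to 111.5 m³/s over 2×1 h = 2 h.
Per-interval ratio K = (111.5/143.8)^(1/2) = 0.8806; K_d = K^(24/1) = 0.047.

K_d ≈ 0.047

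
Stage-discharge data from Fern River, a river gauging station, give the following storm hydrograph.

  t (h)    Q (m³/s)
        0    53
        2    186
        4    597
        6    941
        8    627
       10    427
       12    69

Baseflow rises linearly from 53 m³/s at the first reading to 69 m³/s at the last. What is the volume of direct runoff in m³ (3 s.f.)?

Direct-runoff ordinates (Q − Q_b): 0.00, 130.33, 538.67, 880.00, 563.33, 360.67, 0.00 m³/s.
ΣQ_DR = 2473 m³/s.
With Δt = 2 h = 7200 s, V = ΣQ_DR · Δt = 2473 × 7200 = 1.78 × 10^7 m³.

V ≈ 1.78 × 10^7 m³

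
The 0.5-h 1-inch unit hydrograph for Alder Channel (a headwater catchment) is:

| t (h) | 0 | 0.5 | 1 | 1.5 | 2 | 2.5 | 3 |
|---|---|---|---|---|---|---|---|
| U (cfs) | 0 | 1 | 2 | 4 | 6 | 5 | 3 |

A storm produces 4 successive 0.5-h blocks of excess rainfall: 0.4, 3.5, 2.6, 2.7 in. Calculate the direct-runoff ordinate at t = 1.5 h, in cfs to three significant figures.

By discrete convolution, Q_j = Σ (P_i / 1 in) · U_{j−i}.
At t = 1.5 h (j=3): Q = (0.4/1)·4 + (3.5/1)·2 + (2.6/1)·1 + (2.7/1)·0 = 11.2 cfs.

Q ≈ 11.2 cfs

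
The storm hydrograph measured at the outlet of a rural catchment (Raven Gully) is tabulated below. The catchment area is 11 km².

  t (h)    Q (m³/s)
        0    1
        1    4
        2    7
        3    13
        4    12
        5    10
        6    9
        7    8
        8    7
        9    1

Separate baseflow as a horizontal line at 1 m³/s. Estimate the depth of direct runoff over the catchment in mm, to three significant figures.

d ≈ 20.3 mm

Direct runoff: 0.0, 3.0, 6.0, 12.0, 11.0, 9.0, 8.0, 7.0, 6.0, 0.0 m³/s; ΣQ_DR = 62.00 m³/s.
V = ΣQ_DR · Δt = 62.00 × 3600 s = 2.232 × 10^5 m³.
Over A = 11 km², depth = V / A = 20.3 mm.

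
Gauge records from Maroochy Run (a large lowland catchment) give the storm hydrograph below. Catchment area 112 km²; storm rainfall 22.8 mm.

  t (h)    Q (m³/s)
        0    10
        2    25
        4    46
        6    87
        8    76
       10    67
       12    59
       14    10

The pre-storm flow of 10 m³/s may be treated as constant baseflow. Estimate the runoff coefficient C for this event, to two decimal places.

ΣQ_DR = 300.0 m³/s; V = ΣQ_DR·Δt = 2.160 × 10^6 m³.
Runoff depth d = V / A = 19.29 mm.
C = d / P = 19.29 / 22.8 = 0.85.

C ≈ 0.85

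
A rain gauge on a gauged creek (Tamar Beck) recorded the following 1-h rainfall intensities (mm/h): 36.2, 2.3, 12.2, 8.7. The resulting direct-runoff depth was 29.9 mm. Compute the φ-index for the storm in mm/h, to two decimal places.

Only the 2 blocks with intensity above φ contribute runoff: 36.2, 12.2 mm/h.
Σ(I−φ)·Δt = d  ⇒  (36.2+12.2 − 2φ)·1 = 29.9
φ = (48.40 − 29.9/1) / 2 = 9.25 mm/h.

φ ≈ 9.25 mm/h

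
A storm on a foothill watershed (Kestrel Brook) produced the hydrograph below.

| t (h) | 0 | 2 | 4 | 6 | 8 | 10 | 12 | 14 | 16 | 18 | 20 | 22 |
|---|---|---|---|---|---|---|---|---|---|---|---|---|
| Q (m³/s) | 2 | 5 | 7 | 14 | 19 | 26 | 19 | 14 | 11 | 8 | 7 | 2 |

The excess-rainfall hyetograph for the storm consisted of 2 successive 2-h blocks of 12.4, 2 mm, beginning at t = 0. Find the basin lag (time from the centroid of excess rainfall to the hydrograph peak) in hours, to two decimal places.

Centroid of excess rainfall: t_c = Σ P_i·t̄_i / ΣP_i = 1.2778 h (block centres at 1, 3 h).
Hydrograph peak occurs at t = 10 h, so basin lag t_L = 10 − 1.2778 = 8.72 h.

t_L ≈ 8.72 h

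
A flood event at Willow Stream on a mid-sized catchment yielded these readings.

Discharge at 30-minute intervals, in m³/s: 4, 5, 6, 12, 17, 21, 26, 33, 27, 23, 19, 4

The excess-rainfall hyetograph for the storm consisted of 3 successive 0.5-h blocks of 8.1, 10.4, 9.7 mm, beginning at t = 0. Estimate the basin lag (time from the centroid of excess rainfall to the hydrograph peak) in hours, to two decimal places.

Centroid of excess rainfall: t_c = Σ P_i·t̄_i / ΣP_i = 0.7784 h (block centres at 0.25, 0.75, 1.25 h).
Hydrograph peak occurs at t = 3.5 h, so basin lag t_L = 3.5 − 0.7784 = 2.72 h.

t_L ≈ 2.72 h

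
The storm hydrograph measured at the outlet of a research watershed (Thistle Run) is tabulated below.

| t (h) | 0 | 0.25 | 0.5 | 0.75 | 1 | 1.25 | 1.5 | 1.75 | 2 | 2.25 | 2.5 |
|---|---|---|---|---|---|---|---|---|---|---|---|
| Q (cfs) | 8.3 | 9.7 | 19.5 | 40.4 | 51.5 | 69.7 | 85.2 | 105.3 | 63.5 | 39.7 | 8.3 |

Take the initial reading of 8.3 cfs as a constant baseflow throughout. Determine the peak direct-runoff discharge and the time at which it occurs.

Q_p = 97.0 cfs at t = 1.75 h

Subtracting baseflow gives direct-runoff ordinates: 0.0, 1.4, 11.2, 32.1, 43.2, 61.4, 76.9, 97.0, 55.2, 31.4, 0.0 cfs.
The maximum is 97.0 cfs, occurring at the reading for t = 1.75 h.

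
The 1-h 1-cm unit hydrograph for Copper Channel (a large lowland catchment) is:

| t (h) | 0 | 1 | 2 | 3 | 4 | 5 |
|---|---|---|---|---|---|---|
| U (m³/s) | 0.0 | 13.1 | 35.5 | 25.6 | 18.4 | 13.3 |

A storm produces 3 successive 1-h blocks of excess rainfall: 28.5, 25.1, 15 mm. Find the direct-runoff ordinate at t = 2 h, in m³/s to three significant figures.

Q ≈ 134 m³/s

By discrete convolution, Q_j = Σ (P_i / 10 mm) · U_{j−i}.
At t = 2 h (j=2): Q = (28.5/10)·35.5 + (25.1/10)·13.1 + (15/10)·0.0 = 134 m³/s.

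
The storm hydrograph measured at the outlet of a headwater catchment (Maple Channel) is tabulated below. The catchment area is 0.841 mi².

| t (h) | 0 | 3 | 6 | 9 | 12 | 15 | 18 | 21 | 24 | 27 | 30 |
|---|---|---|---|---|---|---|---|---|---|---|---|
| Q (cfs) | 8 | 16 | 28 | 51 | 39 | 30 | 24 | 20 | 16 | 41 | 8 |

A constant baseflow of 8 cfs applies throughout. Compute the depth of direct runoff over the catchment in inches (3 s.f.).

d ≈ 1.07 in

Direct runoff: 0.0, 8.0, 20.0, 43.0, 31.0, 22.0, 16.0, 12.0, 8.0, 33.0, 0.0 cfs; ΣQ_DR = 193.0 cfs.
V = ΣQ_DR · Δt = 193.0 × 10800 s = 2.084 × 10^6 ft³.
Over A = 0.841 mi², depth = V / A = 1.07 in.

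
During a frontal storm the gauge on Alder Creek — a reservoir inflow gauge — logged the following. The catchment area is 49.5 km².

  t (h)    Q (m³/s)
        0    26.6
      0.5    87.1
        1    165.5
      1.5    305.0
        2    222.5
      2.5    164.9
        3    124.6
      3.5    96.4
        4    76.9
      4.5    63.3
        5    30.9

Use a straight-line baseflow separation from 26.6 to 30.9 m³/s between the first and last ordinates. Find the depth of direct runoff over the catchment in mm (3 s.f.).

Direct runoff: 0.00, 60.07, 138.04, 277.11, 194.18, 136.15, 95.42, 66.79, 46.86, 32.83, 0.00 m³/s; ΣQ_DR = 1047 m³/s.
V = ΣQ_DR · Δt = 1047 × 1800 s = 1.885 × 10^6 m³.
Over A = 49.5 km², depth = V / A = 38.1 mm.

d ≈ 38.1 mm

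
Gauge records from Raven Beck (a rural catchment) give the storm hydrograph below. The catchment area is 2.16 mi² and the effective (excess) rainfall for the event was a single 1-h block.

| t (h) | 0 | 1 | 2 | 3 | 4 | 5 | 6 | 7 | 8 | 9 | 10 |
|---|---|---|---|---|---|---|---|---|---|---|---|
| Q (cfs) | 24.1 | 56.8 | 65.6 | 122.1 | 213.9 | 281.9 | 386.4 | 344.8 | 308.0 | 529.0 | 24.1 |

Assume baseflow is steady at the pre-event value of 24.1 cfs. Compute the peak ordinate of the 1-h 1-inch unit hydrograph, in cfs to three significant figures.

Direct runoff: 0.0, 32.7, 41.5, 98.0, 189.8, 257.8, 362.3, 320.7, 283.9, 504.9, 0.0 cfs; ΣQ_DR = 2092 cfs, peak = 504.9 cfs.
Runoff depth d = ΣQ_DR·Δt / A = 2092 × 3600 / (2.16 mi²) = 1.501 in.
The 1-inch UH is the DRH scaled by (1 in)/d, so U_p = 504.9 × 1/1.501 = 336 cfs.

U_p ≈ 336 cfs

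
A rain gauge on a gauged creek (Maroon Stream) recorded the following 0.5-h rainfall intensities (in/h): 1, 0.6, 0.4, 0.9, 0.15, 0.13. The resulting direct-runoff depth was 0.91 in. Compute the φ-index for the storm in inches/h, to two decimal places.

Only the 4 blocks with intensity above φ contribute runoff: 1, 0.6, 0.4, 0.9 in/h.
Σ(I−φ)·Δt = d  ⇒  (1+0.6+0.4+0.9 − 4φ)·0.5 = 0.91
φ = (2.900 − 0.91/0.5) / 4 = 0.27 in/h.

φ ≈ 0.27 in/h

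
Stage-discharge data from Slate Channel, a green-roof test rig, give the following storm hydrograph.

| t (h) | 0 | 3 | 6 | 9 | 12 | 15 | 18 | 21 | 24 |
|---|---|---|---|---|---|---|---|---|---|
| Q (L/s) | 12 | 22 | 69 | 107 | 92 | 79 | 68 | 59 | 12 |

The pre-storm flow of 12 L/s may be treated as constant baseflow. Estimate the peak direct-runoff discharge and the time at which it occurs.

Subtracting baseflow gives direct-runoff ordinates: 0.0, 10.0, 57.0, 95.0, 80.0, 67.0, 56.0, 47.0, 0.0 L/s.
The maximum is 95.0 L/s, occurring at the reading for t = 9 h.

Q_p = 95.0 L/s at t = 9 h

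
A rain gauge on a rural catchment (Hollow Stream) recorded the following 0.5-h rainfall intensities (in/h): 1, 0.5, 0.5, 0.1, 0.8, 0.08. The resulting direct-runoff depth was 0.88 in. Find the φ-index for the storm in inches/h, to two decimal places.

Only the 4 blocks with intensity above φ contribute runoff: 1, 0.5, 0.5, 0.8 in/h.
Σ(I−φ)·Δt = d  ⇒  (1+0.5+0.5+0.8 − 4φ)·0.5 = 0.88
φ = (2.800 − 0.88/0.5) / 4 = 0.26 in/h.

φ ≈ 0.26 in/h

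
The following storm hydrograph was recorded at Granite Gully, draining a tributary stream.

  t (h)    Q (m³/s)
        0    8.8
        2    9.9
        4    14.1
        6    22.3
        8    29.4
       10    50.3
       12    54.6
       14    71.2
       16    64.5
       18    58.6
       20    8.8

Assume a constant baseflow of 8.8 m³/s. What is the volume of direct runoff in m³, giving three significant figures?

Direct-runoff ordinates (Q − Q_b): 0.0, 1.1, 5.3, 13.5, 20.6, 41.5, 45.8, 62.4, 55.7, 49.8, 0.0 m³/s.
ΣQ_DR = 295.7 m³/s.
With Δt = 2 h = 7200 s, V = ΣQ_DR · Δt = 295.7 × 7200 = 2.13 × 10^6 m³.

V ≈ 2.13 × 10^6 m³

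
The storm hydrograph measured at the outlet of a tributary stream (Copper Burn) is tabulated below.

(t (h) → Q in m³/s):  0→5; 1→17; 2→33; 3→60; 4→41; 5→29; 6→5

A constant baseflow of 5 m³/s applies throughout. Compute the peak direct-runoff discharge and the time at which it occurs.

Q_p = 55.0 m³/s at t = 3 h

Subtracting baseflow gives direct-runoff ordinates: 0.0, 12.0, 28.0, 55.0, 36.0, 24.0, 0.0 m³/s.
The maximum is 55.0 m³/s, occurring at the reading for t = 3 h.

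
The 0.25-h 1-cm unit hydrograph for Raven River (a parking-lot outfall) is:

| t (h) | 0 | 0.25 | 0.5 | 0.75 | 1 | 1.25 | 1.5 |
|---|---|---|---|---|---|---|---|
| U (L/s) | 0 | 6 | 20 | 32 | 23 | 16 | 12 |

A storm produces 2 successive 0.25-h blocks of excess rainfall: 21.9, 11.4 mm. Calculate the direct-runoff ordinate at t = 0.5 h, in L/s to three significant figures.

Q ≈ 50.6 L/s

By discrete convolution, Q_j = Σ (P_i / 10 mm) · U_{j−i}.
At t = 0.5 h (j=2): Q = (21.9/10)·20 + (11.4/10)·6 = 50.6 L/s.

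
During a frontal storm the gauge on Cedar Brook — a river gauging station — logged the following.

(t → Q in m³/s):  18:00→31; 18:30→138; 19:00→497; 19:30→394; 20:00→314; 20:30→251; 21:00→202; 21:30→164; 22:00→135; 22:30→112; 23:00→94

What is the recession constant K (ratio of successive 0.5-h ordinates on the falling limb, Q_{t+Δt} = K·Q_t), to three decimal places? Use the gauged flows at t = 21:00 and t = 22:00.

K ≈ 0.818

Using the recession-limb readings at t = 21:00 and t = 22:00: Q falls from 202 to 135 m³/s over 2 intervals.
K = (Q₂/Q₁)^(1/2) = (135/202)^(1/2) = 0.818.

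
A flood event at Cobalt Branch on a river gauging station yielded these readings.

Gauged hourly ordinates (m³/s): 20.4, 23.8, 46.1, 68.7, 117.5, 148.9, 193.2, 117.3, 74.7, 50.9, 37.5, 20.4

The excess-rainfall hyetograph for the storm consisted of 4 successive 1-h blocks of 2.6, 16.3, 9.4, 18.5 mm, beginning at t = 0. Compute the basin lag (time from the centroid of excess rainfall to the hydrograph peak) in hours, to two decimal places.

t_L ≈ 3.56 h

Centroid of excess rainfall: t_c = Σ P_i·t̄_i / ΣP_i = 2.4359 h (block centres at 0.5, 1.5, 2.5, 3.5 h).
Hydrograph peak occurs at t = 6 h, so basin lag t_L = 6 − 2.4359 = 3.56 h.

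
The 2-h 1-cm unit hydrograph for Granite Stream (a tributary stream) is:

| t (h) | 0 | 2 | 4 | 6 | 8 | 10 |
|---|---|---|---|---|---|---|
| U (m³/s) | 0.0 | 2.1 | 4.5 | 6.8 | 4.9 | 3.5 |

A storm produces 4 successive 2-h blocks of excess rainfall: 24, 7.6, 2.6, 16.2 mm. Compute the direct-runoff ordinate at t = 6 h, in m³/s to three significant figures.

By discrete convolution, Q_j = Σ (P_i / 10 mm) · U_{j−i}.
At t = 6 h (j=3): Q = (24/10)·6.8 + (7.6/10)·4.5 + (2.6/10)·2.1 + (16.2/10)·0.0 = 20.3 m³/s.

Q ≈ 20.3 m³/s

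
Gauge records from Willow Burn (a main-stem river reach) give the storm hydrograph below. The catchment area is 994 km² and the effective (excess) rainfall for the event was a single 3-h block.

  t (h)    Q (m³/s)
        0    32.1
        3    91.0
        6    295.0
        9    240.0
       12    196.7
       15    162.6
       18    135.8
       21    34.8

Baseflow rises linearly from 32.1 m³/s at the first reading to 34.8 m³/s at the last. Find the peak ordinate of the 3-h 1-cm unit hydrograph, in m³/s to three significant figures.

Direct runoff: 0.00, 58.51, 262.13, 206.74, 163.06, 128.57, 101.39, 0.00 m³/s; ΣQ_DR = 920.4 m³/s, peak = 262.13 m³/s.
Runoff depth d = ΣQ_DR·Δt / A = 920.4 × 10800 / (994 km²) = 10.00 mm.
The 1-cm UH is the DRH scaled by (10 mm)/d, so U_p = 262.13 × 10/10.00 = 262 m³/s.

U_p ≈ 262 m³/s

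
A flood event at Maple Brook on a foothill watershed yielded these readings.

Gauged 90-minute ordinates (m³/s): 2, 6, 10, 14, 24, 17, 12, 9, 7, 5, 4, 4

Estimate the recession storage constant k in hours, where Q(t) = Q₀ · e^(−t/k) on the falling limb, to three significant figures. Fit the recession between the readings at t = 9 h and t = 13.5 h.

k ≈ 5.14 h

On the falling limb, Q drops from 12 to 5 m³/s between t = 9 h and t = 13.5 h (Δt = 4.5 h).
k = −Δt / ln(Q₂/Q₁) = −4.5 / ln(5/12) = 5.14 h.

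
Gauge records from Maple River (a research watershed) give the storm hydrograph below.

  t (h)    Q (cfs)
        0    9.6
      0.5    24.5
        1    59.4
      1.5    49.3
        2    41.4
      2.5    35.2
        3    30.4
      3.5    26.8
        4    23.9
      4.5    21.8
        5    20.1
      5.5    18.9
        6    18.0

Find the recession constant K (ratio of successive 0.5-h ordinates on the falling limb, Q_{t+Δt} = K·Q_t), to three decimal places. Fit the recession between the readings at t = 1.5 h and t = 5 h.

K ≈ 0.880

Using the recession-limb readings at t = 1.5 h and t = 5 h: Q falls from 49.3 to 20.1 cfs over 7 intervals.
K = (Q₂/Q₁)^(1/7) = (20.1/49.3)^(1/7) = 0.880.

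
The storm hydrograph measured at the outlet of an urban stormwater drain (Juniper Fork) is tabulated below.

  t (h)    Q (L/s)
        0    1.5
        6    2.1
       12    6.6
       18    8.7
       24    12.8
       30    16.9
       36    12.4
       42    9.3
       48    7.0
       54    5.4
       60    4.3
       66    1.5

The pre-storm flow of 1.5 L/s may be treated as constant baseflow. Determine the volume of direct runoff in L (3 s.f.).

Direct-runoff ordinates (Q − Q_b): 0.0, 0.6, 5.1, 7.2, 11.3, 15.4, 10.9, 7.8, 5.5, 3.9, 2.8, 0.0 L/s.
ΣQ_DR = 70.50 L/s.
With Δt = 6 h = 21600 s, V = ΣQ_DR · Δt = 70.50 × 21600 = 1.52 × 10^6 L.

V ≈ 1.52 × 10^6 L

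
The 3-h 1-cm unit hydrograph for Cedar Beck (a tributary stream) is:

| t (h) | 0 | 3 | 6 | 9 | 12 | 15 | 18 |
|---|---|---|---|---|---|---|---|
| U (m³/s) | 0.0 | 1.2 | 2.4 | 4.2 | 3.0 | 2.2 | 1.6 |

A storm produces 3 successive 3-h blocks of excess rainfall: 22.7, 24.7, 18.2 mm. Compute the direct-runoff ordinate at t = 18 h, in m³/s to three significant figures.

Q ≈ 14.5 m³/s

By discrete convolution, Q_j = Σ (P_i / 10 mm) · U_{j−i}.
At t = 18 h (j=6): Q = (22.7/10)·1.6 + (24.7/10)·2.2 + (18.2/10)·3.0 = 14.5 m³/s.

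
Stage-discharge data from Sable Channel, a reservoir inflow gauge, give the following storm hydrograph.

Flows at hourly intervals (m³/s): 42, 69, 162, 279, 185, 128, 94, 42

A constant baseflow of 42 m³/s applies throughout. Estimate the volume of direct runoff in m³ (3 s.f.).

Direct-runoff ordinates (Q − Q_b): 0.0, 27.0, 120.0, 237.0, 143.0, 86.0, 52.0, 0.0 m³/s.
ΣQ_DR = 665.0 m³/s.
With Δt = 1 h = 3600 s, V = ΣQ_DR · Δt = 665.0 × 3600 = 2.39 × 10^6 m³.

V ≈ 2.39 × 10^6 m³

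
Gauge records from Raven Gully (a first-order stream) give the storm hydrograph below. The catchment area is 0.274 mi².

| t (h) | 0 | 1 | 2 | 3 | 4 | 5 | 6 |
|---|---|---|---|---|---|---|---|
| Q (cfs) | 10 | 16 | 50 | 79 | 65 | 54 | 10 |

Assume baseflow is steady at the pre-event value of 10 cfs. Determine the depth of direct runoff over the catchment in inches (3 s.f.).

d ≈ 1.21 in

Direct runoff: 0.0, 6.0, 40.0, 69.0, 55.0, 44.0, 0.0 cfs; ΣQ_DR = 214.0 cfs.
V = ΣQ_DR · Δt = 214.0 × 3600 s = 7.704 × 10^5 ft³.
Over A = 0.274 mi², depth = V / A = 1.21 in.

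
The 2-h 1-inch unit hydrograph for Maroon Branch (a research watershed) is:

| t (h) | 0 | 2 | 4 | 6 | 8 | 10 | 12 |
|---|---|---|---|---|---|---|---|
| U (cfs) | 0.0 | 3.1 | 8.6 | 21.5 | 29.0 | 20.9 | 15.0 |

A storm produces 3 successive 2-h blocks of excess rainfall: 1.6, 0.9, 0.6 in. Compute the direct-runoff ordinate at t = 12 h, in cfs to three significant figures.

Q ≈ 60.2 cfs

By discrete convolution, Q_j = Σ (P_i / 1 in) · U_{j−i}.
At t = 12 h (j=6): Q = (1.6/1)·15.0 + (0.9/1)·20.9 + (0.6/1)·29.0 = 60.2 cfs.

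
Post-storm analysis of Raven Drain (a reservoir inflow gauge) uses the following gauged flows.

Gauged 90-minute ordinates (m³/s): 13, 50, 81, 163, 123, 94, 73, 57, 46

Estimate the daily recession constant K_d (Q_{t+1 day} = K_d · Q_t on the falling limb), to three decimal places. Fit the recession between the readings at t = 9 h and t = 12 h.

Between t = 9 h and t = 12 h the flow falls from 73 to 46 m³/s over 2×1.5 h = 3 h.
Per-interval ratio K = (46/73)^(1/2) = 0.7938; K_d = K^(24/1.5) = 0.025.

K_d ≈ 0.025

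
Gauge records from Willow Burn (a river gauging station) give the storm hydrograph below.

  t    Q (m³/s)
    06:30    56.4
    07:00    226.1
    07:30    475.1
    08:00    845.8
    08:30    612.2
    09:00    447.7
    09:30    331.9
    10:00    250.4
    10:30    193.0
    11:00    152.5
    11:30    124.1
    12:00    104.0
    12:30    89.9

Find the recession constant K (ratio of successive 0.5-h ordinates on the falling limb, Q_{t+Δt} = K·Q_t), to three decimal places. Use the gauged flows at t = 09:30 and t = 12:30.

K ≈ 0.804

Using the recession-limb readings at t = 09:30 and t = 12:30: Q falls from 331.9 to 89.9 m³/s over 6 intervals.
K = (Q₂/Q₁)^(1/6) = (89.9/331.9)^(1/6) = 0.804.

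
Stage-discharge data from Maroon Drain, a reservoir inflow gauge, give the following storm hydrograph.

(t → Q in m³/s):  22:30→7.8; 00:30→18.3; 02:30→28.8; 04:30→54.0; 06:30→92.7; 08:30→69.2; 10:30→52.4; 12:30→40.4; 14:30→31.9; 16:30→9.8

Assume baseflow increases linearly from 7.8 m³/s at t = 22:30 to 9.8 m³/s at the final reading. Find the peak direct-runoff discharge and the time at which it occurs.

Q_p = 84.01 m³/s at t = 06:30

Subtracting baseflow gives direct-runoff ordinates: 0.00, 10.28, 20.56, 45.53, 84.01, 60.29, 43.27, 31.04, 22.32, 0.00 m³/s.
The maximum is 84.01 m³/s, occurring at the reading for t = 06:30.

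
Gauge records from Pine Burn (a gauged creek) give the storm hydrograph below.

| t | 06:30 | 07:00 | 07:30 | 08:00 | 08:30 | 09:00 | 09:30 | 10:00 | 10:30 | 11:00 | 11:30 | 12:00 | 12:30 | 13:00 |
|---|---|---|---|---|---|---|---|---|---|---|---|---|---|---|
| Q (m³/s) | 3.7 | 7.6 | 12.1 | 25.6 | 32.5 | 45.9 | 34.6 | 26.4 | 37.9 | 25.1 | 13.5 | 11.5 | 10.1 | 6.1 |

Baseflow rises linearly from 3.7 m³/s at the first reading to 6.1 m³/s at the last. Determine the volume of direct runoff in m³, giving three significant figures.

V ≈ 4.03 × 10^5 m³

Direct-runoff ordinates (Q − Q_b): 0.00, 3.72, 8.03, 21.35, 28.06, 41.28, 29.79, 21.41, 32.72, 19.74, 7.95, 5.77, 4.18, 0.00 m³/s.
ΣQ_DR = 224.0 m³/s.
With Δt = 0.5 h = 1800 s, V = ΣQ_DR · Δt = 224.0 × 1800 = 4.03 × 10^5 m³.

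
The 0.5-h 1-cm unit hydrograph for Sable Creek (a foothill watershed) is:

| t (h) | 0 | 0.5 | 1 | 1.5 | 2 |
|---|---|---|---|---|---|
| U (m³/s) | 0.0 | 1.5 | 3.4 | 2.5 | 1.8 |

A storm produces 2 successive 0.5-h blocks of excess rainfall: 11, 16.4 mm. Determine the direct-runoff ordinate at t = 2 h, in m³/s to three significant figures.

By discrete convolution, Q_j = Σ (P_i / 10 mm) · U_{j−i}.
At t = 2 h (j=4): Q = (11/10)·1.8 + (16.4/10)·2.5 = 6.08 m³/s.

Q ≈ 6.08 m³/s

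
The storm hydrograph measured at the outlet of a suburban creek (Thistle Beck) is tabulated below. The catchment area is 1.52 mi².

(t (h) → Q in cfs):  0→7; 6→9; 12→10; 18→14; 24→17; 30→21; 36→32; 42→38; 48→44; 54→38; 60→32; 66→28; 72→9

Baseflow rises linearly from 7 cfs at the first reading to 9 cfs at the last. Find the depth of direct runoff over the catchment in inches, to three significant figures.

Direct runoff: 0.00, 1.83, 2.67, 6.50, 9.33, 13.17, 24.00, 29.83, 35.67, 29.50, 23.33, 19.17, 0.00 cfs; ΣQ_DR = 195.0 cfs.
V = ΣQ_DR · Δt = 195.0 × 21600 s = 4.212 × 10^6 ft³.
Over A = 1.52 mi², depth = V / A = 1.19 in.

d ≈ 1.19 in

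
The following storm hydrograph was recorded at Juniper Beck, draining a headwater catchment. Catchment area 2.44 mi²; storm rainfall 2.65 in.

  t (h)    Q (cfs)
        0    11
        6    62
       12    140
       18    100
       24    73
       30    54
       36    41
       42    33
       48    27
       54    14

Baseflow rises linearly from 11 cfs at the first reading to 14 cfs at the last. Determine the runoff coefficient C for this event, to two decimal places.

ΣQ_DR = 430.0 cfs; V = ΣQ_DR·Δt = 9.288 × 10^6 ft³.
Runoff depth d = V / A = 1.638 in.
C = d / P = 1.638 / 2.65 = 0.62.

C ≈ 0.62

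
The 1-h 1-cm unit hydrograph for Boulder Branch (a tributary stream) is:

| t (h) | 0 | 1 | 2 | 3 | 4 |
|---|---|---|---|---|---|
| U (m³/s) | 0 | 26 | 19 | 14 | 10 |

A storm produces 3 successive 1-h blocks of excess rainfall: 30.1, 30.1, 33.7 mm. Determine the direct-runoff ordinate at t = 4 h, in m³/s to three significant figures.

Q ≈ 136 m³/s

By discrete convolution, Q_j = Σ (P_i / 10 mm) · U_{j−i}.
At t = 4 h (j=4): Q = (30.1/10)·10 + (30.1/10)·14 + (33.7/10)·19 = 136 m³/s.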